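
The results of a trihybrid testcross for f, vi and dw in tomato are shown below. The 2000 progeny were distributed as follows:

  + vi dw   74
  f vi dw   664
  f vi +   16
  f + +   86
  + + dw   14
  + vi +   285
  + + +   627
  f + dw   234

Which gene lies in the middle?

dw

The two most frequent reciprocal classes, + + + and f vi dw, are the parental types, so the F1 was + + + / f vi dw.
The two rarest classes, + + dw and f vi +, are the double crossovers. Comparing them with the parentals, only the dw allele has switched, so dw is the middle locus and the order is f – dw – vi.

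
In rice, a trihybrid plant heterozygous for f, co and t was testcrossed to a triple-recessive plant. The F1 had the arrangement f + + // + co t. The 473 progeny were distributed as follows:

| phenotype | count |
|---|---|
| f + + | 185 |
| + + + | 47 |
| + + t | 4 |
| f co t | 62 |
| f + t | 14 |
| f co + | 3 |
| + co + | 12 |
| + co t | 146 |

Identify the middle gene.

co

The two rarest classes, f co + and + + t, are the double crossovers. Comparing them with the parentals, only the co allele has switched, so co is the middle locus and the order is t – co – f.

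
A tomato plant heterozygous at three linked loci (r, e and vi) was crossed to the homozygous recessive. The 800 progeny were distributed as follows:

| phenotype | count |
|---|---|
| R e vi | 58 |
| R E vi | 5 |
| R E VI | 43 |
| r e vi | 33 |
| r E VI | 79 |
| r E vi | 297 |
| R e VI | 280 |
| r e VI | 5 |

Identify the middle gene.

The two most frequent reciprocal classes, r E vi and R e VI, are the parental types, so the F1 was r E vi / R e VI.
The two rarest classes, R E vi and r e VI, are the double crossovers. Comparing them with the parentals, only the r allele has switched, so r is the middle locus and the order is vi – r – e.

r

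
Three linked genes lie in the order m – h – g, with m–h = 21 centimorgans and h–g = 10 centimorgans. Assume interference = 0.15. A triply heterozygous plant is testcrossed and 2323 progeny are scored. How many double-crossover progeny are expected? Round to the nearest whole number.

41

Map distances give recombination frequencies of 0.210 and 0.100 for the two intervals.
With interference 0.15 (so coincidence = 0.85), expected double-crossover frequency = 0.210 × 0.100 × 0.85 = 0.01785.
Expected number = 0.01785 × 2323 = 41.47 ≈ 41.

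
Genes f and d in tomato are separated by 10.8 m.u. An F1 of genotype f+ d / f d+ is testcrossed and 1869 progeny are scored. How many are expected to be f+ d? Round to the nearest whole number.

834

A map distance of 10.8 m.u. corresponds to a recombination frequency of 0.108.
The F1 is f+ d / f d+, so f+ d is a parental gamete class with expected frequency (1 − r)/2 = 0.892/2 = 0.4460.
Expected number = 0.4460 × 1869 = 833.57 ≈ 834.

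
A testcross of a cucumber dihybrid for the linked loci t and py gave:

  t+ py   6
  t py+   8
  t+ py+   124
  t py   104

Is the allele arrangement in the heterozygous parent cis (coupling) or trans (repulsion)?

cis

The two most frequent classes are t+ py+ (124) and t py (104); these are the parental (non-recombinant) types.
So the F1 carried t+ py+ on one chromosome and t py on the other — the recessive alleles are on the same chromosome (cis / coupling).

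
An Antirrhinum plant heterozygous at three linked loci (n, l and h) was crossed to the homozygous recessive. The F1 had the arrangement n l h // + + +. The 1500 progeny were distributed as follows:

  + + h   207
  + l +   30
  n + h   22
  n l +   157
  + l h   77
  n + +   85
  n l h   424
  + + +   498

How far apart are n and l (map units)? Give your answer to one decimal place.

14.3 map units

The two rarest classes, n + h and + l +, are the double crossovers. Comparing them with the parentals, only the l allele has switched, so l is the middle locus and the order is h – l – n.
Crossovers in the l–n interval produce the single-crossover classes + l h and n + + (77 + 85 = 162) plus the double crossovers (52).
RF(l–n) = (162 + 52) / 1500 = 214/1500 = 0.1427 → 14.3 map units.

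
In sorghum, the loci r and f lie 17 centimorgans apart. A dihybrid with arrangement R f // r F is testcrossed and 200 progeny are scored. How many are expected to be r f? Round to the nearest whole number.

A map distance of 17 centimorgans corresponds to a recombination frequency of 0.170.
The F1 is R f / r F, so r f is a recombinant gamete class with expected frequency r/2 = 0.170/2 = 0.0850.
Expected number = 0.0850 × 200 = 17.00 ≈ 17.

17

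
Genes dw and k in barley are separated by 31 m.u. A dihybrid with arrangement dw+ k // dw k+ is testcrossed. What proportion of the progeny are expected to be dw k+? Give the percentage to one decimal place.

34.5%

A map distance of 31 m.u. corresponds to a recombination frequency of 0.310.
The F1 is dw+ k / dw k+, so dw k+ is a parental gamete class with expected frequency (1 − r)/2 = 0.690/2 = 0.3450.
That is 0.3450 = 34.5% of the progeny.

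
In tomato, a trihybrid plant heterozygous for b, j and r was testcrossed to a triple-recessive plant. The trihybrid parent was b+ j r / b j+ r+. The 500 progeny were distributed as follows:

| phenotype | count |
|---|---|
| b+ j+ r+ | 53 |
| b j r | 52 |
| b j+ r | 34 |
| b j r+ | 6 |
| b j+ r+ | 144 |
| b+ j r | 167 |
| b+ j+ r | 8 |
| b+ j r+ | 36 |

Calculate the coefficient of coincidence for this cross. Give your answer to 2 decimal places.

The two rarest classes, b+ j+ r and b j r+, are the double crossovers. Comparing them with the parentals, only the j allele has switched, so j is the middle locus and the order is r – j – b.
r–j: (70 + 14)/500 = 0.1680; j–b: (105 + 14)/500 = 0.2380.
Expected DCO frequency = 0.1680 × 0.2380 ≈ 0.03998; observed = 14/500 ≈ 0.02800.
Coefficient of coincidence = 0.02800/0.03998 ≈ 0.70.

0.70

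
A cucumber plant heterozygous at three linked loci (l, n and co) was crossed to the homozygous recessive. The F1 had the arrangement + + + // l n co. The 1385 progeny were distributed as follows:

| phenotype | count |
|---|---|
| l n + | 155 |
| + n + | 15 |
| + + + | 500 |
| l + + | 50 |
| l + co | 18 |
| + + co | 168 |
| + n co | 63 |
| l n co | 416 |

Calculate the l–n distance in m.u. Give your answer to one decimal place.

The two rarest classes, + n + and l + co, are the double crossovers. Comparing them with the parentals, only the n allele has switched, so n is the middle locus and the order is co – n – l.
Crossovers in the n–l interval produce the single-crossover classes l + + and + n co (50 + 63 = 113) plus the double crossovers (33).
RF(n–l) = (113 + 33) / 1385 = 146/1385 = 0.1054 → 10.5 m.u.

10.5 m.u.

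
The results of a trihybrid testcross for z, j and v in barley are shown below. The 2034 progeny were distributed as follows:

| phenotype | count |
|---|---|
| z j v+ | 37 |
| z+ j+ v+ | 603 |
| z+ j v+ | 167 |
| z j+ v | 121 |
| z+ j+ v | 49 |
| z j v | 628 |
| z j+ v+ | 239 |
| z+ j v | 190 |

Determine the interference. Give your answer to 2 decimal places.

The two most frequent reciprocal classes, z+ j+ v+ and z j v, are the parental types, so the F1 was z+ j+ v+ / z j v.
The two rarest classes, z+ j+ v and z j v+, are the double crossovers. Comparing them with the parentals, only the v allele has switched, so v is the middle locus and the order is z – v – j.
z–v: (429 + 86)/2034 = 0.2532; v–j: (288 + 86)/2034 = 0.1839.
Expected DCO frequency = 0.2532 × 0.1839 ≈ 0.04656; observed = 86/2034 ≈ 0.04228.
Coefficient of coincidence = 0.04228/0.04656 ≈ 0.91; interference = 1 − 0.91 = 0.09.

0.09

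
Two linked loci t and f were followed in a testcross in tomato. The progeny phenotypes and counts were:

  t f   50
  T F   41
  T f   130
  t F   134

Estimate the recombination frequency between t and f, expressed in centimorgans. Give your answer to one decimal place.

The two most frequent classes, T f (130) and t F (134), are the parental types, so the F1 was T f / t F.
The recombinant classes are T F and t f: 41 + 50 = 91.
Recombination frequency = 91/355 = 0.2563 ≈ 25.6%, i.e. 25.6 centimorgans.

25.6 centimorgans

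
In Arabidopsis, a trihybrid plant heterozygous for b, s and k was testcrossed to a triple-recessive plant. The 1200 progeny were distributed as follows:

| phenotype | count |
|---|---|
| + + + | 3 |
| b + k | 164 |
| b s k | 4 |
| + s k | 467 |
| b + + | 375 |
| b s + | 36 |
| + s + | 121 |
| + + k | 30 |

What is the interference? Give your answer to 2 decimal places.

The two most frequent reciprocal classes, + s k and b + +, are the parental types, so the F1 was + s k / b + +.
The two rarest classes, b s k and + + +, are the double crossovers. Comparing them with the parentals, only the b allele has switched, so b is the middle locus and the order is s – b – k.
s–b: (66 + 7)/1200 = 0.0608; b–k: (285 + 7)/1200 = 0.2433.
Expected DCO frequency = 0.0608 × 0.2433 ≈ 0.01479; observed = 7/1200 ≈ 0.00583.
Coefficient of coincidence = 0.00583/0.01479 ≈ 0.39; interference = 1 − 0.39 = 0.61.

0.61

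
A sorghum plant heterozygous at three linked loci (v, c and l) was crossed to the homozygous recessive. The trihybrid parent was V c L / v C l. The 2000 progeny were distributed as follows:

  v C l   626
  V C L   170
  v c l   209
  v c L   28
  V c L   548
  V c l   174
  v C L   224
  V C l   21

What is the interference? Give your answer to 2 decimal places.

0.49

The two rarest classes, v c L and V C l, are the double crossovers. Comparing them with the parentals, only the v allele has switched, so v is the middle locus and the order is l – v – c.
l–v: (398 + 49)/2000 = 0.2235; v–c: (379 + 49)/2000 = 0.2140.
Expected DCO frequency = 0.2235 × 0.2140 ≈ 0.04783; observed = 49/2000 ≈ 0.02450.
Coefficient of coincidence = 0.02450/0.04783 ≈ 0.51; interference = 1 − 0.51 = 0.49.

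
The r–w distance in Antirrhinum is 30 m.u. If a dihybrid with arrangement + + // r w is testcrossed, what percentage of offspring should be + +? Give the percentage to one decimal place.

A map distance of 30 m.u. corresponds to a recombination frequency of 0.300.
The F1 is + + / r w, so + + is a parental gamete class with expected frequency (1 − r)/2 = 0.700/2 = 0.3500.
That is 0.3500 = 35.0% of the progeny.

35.0%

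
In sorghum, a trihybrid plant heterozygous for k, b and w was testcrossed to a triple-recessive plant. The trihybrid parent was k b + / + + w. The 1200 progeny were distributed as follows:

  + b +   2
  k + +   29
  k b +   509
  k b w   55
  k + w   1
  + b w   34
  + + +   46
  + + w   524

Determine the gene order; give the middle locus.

k

The two rarest classes, + b + and k + w, are the double crossovers. Comparing them with the parentals, only the k allele has switched, so k is the middle locus and the order is w – k – b.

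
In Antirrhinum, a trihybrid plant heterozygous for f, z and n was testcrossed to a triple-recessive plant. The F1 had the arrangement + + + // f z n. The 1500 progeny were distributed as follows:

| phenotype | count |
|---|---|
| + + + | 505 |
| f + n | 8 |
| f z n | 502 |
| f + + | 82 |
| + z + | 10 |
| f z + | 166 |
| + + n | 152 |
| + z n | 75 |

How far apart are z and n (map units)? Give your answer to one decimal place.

22.4 map units

The two rarest classes, + z + and f + n, are the double crossovers. Comparing them with the parentals, only the z allele has switched, so z is the middle locus and the order is n – z – f.
Crossovers in the n–z interval produce the single-crossover classes + + n and f z + (152 + 166 = 318) plus the double crossovers (18).
RF(n–z) = (318 + 18) / 1500 = 336/1500 = 0.2240 → 22.4 map units.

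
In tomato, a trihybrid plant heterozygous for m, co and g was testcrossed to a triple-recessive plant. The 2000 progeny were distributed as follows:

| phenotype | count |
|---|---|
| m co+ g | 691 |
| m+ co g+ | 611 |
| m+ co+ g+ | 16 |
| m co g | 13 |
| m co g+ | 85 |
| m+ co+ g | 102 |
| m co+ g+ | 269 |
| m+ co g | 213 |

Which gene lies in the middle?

co

The two most frequent reciprocal classes, m co+ g and m+ co g+, are the parental types, so the F1 was m co+ g / m+ co g+.
The two rarest classes, m co g and m+ co+ g+, are the double crossovers. Comparing them with the parentals, only the co allele has switched, so co is the middle locus and the order is g – co – m.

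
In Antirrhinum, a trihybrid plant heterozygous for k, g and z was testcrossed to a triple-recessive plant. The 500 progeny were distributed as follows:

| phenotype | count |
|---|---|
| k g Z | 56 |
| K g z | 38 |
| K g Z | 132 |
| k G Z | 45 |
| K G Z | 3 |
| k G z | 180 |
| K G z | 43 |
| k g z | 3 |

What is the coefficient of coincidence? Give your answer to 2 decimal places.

0.32

The two most frequent reciprocal classes, K g Z and k G z, are the parental types, so the F1 was K g Z / k G z.
The two rarest classes, K G Z and k g z, are the double crossovers. Comparing them with the parentals, only the g allele has switched, so g is the middle locus and the order is k – g – z.
k–g: (99 + 6)/500 = 0.2100; g–z: (83 + 6)/500 = 0.1780.
Expected DCO frequency = 0.2100 × 0.1780 ≈ 0.03738; observed = 6/500 ≈ 0.01200.
Coefficient of coincidence = 0.01200/0.03738 ≈ 0.32.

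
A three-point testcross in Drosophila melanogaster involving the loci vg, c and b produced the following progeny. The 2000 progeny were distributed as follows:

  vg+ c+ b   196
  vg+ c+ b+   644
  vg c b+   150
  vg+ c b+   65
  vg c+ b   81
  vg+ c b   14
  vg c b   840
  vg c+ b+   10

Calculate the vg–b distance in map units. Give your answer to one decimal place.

18.5 map units

The two most frequent reciprocal classes, vg c b and vg+ c+ b+, are the parental types, so the F1 was vg c b / vg+ c+ b+.
The two rarest classes, vg+ c b and vg c+ b+, are the double crossovers. Comparing them with the parentals, only the vg allele has switched, so vg is the middle locus and the order is c – vg – b.
Crossovers in the vg–b interval produce the single-crossover classes vg c b+ and vg+ c+ b (150 + 196 = 346) plus the double crossovers (24).
RF(vg–b) = (346 + 24) / 2000 = 370/2000 = 0.1850 → 18.5 map units.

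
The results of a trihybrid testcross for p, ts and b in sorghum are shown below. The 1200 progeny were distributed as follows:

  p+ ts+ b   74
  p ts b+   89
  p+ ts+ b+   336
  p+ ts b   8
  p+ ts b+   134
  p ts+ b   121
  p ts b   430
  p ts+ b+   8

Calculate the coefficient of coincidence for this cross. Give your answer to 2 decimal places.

0.40

The two most frequent reciprocal classes, p ts b and p+ ts+ b+, are the parental types, so the F1 was p ts b / p+ ts+ b+.
The two rarest classes, p+ ts b and p ts+ b+, are the double crossovers. Comparing them with the parentals, only the p allele has switched, so p is the middle locus and the order is ts – p – b.
ts–p: (255 + 16)/1200 = 0.2258; p–b: (163 + 16)/1200 = 0.1492.
Expected DCO frequency = 0.2258 × 0.1492 ≈ 0.03369; observed = 16/1200 ≈ 0.01333.
Coefficient of coincidence = 0.01333/0.03369 ≈ 0.40.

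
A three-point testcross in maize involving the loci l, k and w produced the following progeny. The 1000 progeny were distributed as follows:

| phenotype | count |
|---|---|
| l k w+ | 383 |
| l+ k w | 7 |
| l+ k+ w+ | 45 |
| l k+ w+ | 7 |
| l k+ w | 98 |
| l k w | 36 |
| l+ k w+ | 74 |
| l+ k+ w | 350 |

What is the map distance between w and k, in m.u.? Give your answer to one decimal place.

The two most frequent reciprocal classes, l+ k+ w and l k w+, are the parental types, so the F1 was l+ k+ w / l k w+.
The two rarest classes, l+ k w and l k+ w+, are the double crossovers. Comparing them with the parentals, only the k allele has switched, so k is the middle locus and the order is w – k – l.
Crossovers in the w–k interval produce the single-crossover classes l+ k+ w+ and l k w (45 + 36 = 81) plus the double crossovers (14).
RF(w–k) = (81 + 14) / 1000 = 95/1000 = 0.0950 → 9.5 m.u.

9.5 m.u.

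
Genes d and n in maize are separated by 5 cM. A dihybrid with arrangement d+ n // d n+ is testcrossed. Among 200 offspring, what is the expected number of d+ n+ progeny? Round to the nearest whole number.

5

A map distance of 5 cM corresponds to a recombination frequency of 0.050.
The F1 is d+ n / d n+, so d+ n+ is a recombinant gamete class with expected frequency r/2 = 0.050/2 = 0.0250.
Expected number = 0.0250 × 200 = 5.00 ≈ 5.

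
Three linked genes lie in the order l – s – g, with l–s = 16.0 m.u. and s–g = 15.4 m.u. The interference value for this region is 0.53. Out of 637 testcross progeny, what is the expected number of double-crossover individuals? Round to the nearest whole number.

Map distances give recombination frequencies of 0.160 and 0.154 for the two intervals.
With interference 0.53 (so coincidence = 0.47), expected double-crossover frequency = 0.160 × 0.154 × 0.47 = 0.01158.
Expected number = 0.01158 × 637 = 7.38 ≈ 7.

7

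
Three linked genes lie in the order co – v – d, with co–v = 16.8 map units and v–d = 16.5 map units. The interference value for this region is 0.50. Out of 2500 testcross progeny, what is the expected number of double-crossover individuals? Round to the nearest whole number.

35

Map distances give recombination frequencies of 0.168 and 0.165 for the two intervals.
With interference 0.50 (so coincidence = 0.50), expected double-crossover frequency = 0.168 × 0.165 × 0.50 = 0.01386.
Expected number = 0.01386 × 2500 = 34.65 ≈ 35.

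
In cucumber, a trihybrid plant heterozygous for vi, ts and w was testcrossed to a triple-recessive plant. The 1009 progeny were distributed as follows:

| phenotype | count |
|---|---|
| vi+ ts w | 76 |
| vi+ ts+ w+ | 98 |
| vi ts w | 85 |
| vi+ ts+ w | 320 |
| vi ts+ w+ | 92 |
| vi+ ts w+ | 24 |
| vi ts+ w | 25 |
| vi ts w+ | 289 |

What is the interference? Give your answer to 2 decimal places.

0.02

The two most frequent reciprocal classes, vi+ ts+ w and vi ts w+, are the parental types, so the F1 was vi+ ts+ w / vi ts w+.
The two rarest classes, vi ts+ w and vi+ ts w+, are the double crossovers. Comparing them with the parentals, only the vi allele has switched, so vi is the middle locus and the order is ts – vi – w.
ts–vi: (168 + 49)/1009 = 0.2151; vi–w: (183 + 49)/1009 = 0.2299.
Expected DCO frequency = 0.2151 × 0.2299 ≈ 0.04945; observed = 49/1009 ≈ 0.04856.
Coefficient of coincidence = 0.04856/0.04945 ≈ 0.98; interference = 1 − 0.98 = 0.02.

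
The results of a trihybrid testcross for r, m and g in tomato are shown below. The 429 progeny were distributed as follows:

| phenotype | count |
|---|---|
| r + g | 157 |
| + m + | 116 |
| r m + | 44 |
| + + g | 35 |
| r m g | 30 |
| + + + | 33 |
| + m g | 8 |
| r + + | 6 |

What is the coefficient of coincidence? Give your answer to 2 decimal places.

0.84

The two most frequent reciprocal classes, + m + and r + g, are the parental types, so the F1 was + m + / r + g.
The two rarest classes, + m g and r + +, are the double crossovers. Comparing them with the parentals, only the g allele has switched, so g is the middle locus and the order is r – g – m.
r–g: (79 + 14)/429 = 0.2168; g–m: (63 + 14)/429 = 0.1795.
Expected DCO frequency = 0.2168 × 0.1795 ≈ 0.03892; observed = 14/429 ≈ 0.03263.
Coefficient of coincidence = 0.03263/0.03892 ≈ 0.84.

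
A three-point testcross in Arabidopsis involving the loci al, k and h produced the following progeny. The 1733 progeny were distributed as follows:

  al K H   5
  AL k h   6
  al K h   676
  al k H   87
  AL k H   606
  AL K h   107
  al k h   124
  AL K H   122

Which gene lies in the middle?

h

The two most frequent reciprocal classes, al K h and AL k H, are the parental types, so the F1 was al K h / AL k H.
The two rarest classes, al K H and AL k h, are the double crossovers. Comparing them with the parentals, only the h allele has switched, so h is the middle locus and the order is al – h – k.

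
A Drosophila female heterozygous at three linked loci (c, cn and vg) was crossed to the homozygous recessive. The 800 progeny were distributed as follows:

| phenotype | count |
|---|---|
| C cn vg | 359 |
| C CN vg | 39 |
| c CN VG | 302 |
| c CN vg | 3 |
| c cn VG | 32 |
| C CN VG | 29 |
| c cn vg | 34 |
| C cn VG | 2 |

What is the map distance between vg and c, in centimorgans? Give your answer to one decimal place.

The two most frequent reciprocal classes, c CN VG and C cn vg, are the parental types, so the F1 was c CN VG / C cn vg.
The two rarest classes, c CN vg and C cn VG, are the double crossovers. Comparing them with the parentals, only the vg allele has switched, so vg is the middle locus and the order is cn – vg – c.
Crossovers in the vg–c interval produce the single-crossover classes C CN VG and c cn vg (29 + 34 = 63) plus the double crossovers (5).
RF(vg–c) = (63 + 5) / 800 = 68/800 = 0.0850 → 8.5 centimorgans.

8.5 centimorgans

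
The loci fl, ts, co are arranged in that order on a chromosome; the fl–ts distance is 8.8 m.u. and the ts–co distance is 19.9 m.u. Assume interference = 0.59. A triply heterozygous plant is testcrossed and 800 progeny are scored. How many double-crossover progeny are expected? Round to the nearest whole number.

Map distances give recombination frequencies of 0.088 and 0.199 for the two intervals.
With interference 0.59 (so coincidence = 0.41), expected double-crossover frequency = 0.088 × 0.199 × 0.41 = 0.00718.
Expected number = 0.00718 × 800 = 5.74 ≈ 6.

6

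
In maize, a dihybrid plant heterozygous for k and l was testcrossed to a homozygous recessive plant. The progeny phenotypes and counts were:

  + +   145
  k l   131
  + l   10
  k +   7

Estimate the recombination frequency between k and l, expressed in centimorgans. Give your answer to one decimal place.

5.8 centimorgans

The two most frequent classes, + + (145) and k l (131), are the parental types, so the F1 was + + / k l.
The recombinant classes are + l and k +: 10 + 7 = 17.
Recombination frequency = 17/293 = 0.0580 ≈ 5.8%, i.e. 5.8 centimorgans.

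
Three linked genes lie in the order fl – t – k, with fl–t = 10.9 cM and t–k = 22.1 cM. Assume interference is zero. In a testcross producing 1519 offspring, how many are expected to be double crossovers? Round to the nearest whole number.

Map distances give recombination frequencies of 0.109 and 0.221 for the two intervals.
With no interference, expected double-crossover frequency = 0.109 × 0.221 = 0.02409.
Expected number = 0.02409 × 1519 = 36.59 ≈ 37.

37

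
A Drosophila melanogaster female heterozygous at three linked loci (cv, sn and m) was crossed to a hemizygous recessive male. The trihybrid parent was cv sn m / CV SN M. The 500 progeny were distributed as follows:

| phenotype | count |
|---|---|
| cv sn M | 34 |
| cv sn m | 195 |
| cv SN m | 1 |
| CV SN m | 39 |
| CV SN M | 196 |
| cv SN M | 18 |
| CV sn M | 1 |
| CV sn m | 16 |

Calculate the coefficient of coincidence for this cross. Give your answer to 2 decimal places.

The two rarest classes, cv SN m and CV sn M, are the double crossovers. Comparing them with the parentals, only the sn allele has switched, so sn is the middle locus and the order is m – sn – cv.
m–sn: (73 + 2)/500 = 0.1500; sn–cv: (34 + 2)/500 = 0.0720.
Expected DCO frequency = 0.1500 × 0.0720 ≈ 0.01080; observed = 2/500 ≈ 0.00400.
Coefficient of coincidence = 0.00400/0.01080 ≈ 0.37.

0.37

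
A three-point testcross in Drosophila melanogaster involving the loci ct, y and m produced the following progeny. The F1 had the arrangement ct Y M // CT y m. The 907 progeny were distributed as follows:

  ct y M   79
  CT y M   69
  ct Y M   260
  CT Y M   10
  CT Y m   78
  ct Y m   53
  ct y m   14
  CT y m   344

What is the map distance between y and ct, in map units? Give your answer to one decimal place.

20.0 map units

The two rarest classes, CT Y M and ct y m, are the double crossovers. Comparing them with the parentals, only the ct allele has switched, so ct is the middle locus and the order is y – ct – m.
Crossovers in the y–ct interval produce the single-crossover classes ct y M and CT Y m (79 + 78 = 157) plus the double crossovers (24).
RF(y–ct) = (157 + 24) / 907 = 181/907 = 0.1996 → 20.0 map units.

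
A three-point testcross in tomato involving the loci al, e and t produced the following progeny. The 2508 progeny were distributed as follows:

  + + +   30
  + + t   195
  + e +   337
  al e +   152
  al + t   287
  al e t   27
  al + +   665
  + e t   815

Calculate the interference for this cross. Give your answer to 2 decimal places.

The two most frequent reciprocal classes, al + + and + e t, are the parental types, so the F1 was al + + / + e t.
The two rarest classes, + + + and al e t, are the double crossovers. Comparing them with the parentals, only the al allele has switched, so al is the middle locus and the order is e – al – t.
e–al: (347 + 57)/2508 = 0.1611; al–t: (624 + 57)/2508 = 0.2715.
Expected DCO frequency = 0.1611 × 0.2715 ≈ 0.04374; observed = 57/2508 ≈ 0.02273.
Coefficient of coincidence = 0.02273/0.04374 ≈ 0.52; interference = 1 − 0.52 = 0.48.

0.48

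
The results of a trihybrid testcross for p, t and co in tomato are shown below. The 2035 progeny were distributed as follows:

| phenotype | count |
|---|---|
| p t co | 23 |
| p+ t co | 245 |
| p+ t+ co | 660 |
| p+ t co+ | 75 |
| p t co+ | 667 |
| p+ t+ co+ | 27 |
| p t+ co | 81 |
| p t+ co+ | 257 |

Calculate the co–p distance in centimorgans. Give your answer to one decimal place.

10.1 centimorgans

The two most frequent reciprocal classes, p t co+ and p+ t+ co, are the parental types, so the F1 was p t co+ / p+ t+ co.
The two rarest classes, p t co and p+ t+ co+, are the double crossovers. Comparing them with the parentals, only the co allele has switched, so co is the middle locus and the order is p – co – t.
Crossovers in the p–co interval produce the single-crossover classes p+ t co+ and p t+ co (75 + 81 = 156) plus the double crossovers (50).
RF(p–co) = (156 + 50) / 2035 = 206/2035 = 0.1012 → 10.1 centimorgans.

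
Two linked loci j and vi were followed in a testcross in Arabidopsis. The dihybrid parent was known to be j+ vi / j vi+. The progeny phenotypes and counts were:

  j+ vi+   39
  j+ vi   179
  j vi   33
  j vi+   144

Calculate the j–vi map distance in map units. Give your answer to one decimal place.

The recombinant classes are j+ vi+ and j vi: 39 + 33 = 72.
Recombination frequency = 72/395 = 0.1823 ≈ 18.2%, i.e. 18.2 map units.

18.2 map units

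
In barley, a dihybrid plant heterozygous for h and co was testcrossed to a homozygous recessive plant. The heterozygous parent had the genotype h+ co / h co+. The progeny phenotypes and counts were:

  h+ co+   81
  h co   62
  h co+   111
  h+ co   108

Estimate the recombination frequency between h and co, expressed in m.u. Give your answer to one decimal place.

The recombinant classes are h+ co+ and h co: 81 + 62 = 143.
Recombination frequency = 143/362 = 0.3950 ≈ 39.5%, i.e. 39.5 m.u.

39.5 m.u.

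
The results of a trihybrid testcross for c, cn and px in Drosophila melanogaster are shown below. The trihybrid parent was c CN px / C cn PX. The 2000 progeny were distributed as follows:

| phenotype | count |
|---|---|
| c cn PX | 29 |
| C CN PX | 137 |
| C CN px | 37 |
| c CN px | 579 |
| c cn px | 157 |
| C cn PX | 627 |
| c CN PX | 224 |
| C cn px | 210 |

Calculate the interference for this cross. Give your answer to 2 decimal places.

The two rarest classes, C CN px and c cn PX, are the double crossovers. Comparing them with the parentals, only the c allele has switched, so c is the middle locus and the order is px – c – cn.
px–c: (434 + 66)/2000 = 0.2500; c–cn: (294 + 66)/2000 = 0.1800.
Expected DCO frequency = 0.2500 × 0.1800 ≈ 0.04500; observed = 66/2000 ≈ 0.03300.
Coefficient of coincidence = 0.03300/0.04500 ≈ 0.73; interference = 1 − 0.73 = 0.27.

0.27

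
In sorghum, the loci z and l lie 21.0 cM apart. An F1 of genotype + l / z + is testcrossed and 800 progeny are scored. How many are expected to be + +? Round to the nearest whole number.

A map distance of 21.0 cM corresponds to a recombination frequency of 0.210.
The F1 is + l / z +, so + + is a recombinant gamete class with expected frequency r/2 = 0.210/2 = 0.1050.
Expected number = 0.1050 × 800 = 84.00 ≈ 84.

84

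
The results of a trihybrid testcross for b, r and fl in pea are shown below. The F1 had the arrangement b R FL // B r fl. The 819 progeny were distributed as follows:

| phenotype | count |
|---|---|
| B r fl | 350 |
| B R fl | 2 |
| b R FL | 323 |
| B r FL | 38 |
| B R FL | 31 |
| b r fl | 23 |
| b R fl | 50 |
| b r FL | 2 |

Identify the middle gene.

The two rarest classes, b r FL and B R fl, are the double crossovers. Comparing them with the parentals, only the r allele has switched, so r is the middle locus and the order is fl – r – b.

r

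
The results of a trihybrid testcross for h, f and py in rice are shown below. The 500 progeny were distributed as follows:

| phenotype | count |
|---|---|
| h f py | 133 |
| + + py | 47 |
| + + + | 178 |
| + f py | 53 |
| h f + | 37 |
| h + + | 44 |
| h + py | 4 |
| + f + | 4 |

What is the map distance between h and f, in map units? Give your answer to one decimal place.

21.0 map units

The two most frequent reciprocal classes, + + + and h f py, are the parental types, so the F1 was + + + / h f py.
The two rarest classes, + f + and h + py, are the double crossovers. Comparing them with the parentals, only the f allele has switched, so f is the middle locus and the order is py – f – h.
Crossovers in the f–h interval produce the single-crossover classes h + + and + f py (44 + 53 = 97) plus the double crossovers (8).
RF(f–h) = (97 + 8) / 500 = 105/500 = 0.2100 → 21.0 map units.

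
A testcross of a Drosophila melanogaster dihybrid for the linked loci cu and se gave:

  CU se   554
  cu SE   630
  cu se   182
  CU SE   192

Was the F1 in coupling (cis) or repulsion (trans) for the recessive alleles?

The two most frequent classes are CU se (554) and cu SE (630); these are the parental (non-recombinant) types.
So the F1 carried CU se on one chromosome and cu SE on the other — the recessive alleles are on opposite chromosomes (trans / repulsion).

trans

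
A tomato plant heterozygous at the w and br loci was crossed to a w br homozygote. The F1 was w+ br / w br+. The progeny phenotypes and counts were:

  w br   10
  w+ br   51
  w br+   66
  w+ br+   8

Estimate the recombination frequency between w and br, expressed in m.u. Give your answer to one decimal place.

13.3 m.u.

The recombinant classes are w+ br+ and w br: 8 + 10 = 18.
Recombination frequency = 18/135 = 0.1333 ≈ 13.3%, i.e. 13.3 m.u.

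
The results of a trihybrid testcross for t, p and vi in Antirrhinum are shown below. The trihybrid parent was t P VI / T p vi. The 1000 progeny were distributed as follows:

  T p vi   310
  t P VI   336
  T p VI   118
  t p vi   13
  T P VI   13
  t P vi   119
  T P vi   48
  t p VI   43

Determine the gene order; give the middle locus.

The two rarest classes, T P VI and t p vi, are the double crossovers. Comparing them with the parentals, only the t allele has switched, so t is the middle locus and the order is vi – t – p.

t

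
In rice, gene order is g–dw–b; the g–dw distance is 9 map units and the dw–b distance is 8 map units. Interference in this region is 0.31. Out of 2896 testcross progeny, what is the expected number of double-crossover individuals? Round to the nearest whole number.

14

Map distances give recombination frequencies of 0.090 and 0.080 for the two intervals.
With interference 0.31 (so coincidence = 0.69), expected double-crossover frequency = 0.090 × 0.080 × 0.69 = 0.00497.
Expected number = 0.00497 × 2896 = 14.39 ≈ 14.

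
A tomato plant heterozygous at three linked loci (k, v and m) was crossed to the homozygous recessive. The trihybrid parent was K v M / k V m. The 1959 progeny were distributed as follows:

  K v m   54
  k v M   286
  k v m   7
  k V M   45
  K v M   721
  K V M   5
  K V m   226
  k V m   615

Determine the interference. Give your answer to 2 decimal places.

0.60

The two rarest classes, K V M and k v m, are the double crossovers. Comparing them with the parentals, only the v allele has switched, so v is the middle locus and the order is k – v – m.
k–v: (512 + 12)/1959 = 0.2675; v–m: (99 + 12)/1959 = 0.0567.
Expected DCO frequency = 0.2675 × 0.0567 ≈ 0.01517; observed = 12/1959 ≈ 0.00613.
Coefficient of coincidence = 0.00613/0.01517 ≈ 0.40; interference = 1 − 0.40 = 0.60.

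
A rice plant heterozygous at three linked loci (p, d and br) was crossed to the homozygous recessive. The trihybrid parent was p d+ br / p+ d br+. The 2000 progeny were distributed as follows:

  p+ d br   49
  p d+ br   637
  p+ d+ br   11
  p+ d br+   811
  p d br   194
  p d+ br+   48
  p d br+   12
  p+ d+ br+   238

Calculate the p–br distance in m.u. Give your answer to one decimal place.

The two rarest classes, p+ d+ br and p d br+, are the double crossovers. Comparing them with the parentals, only the p allele has switched, so p is the middle locus and the order is br – p – d.
Crossovers in the br–p interval produce the single-crossover classes p d+ br+ and p+ d br (48 + 49 = 97) plus the double crossovers (23).
RF(br–p) = (97 + 23) / 2000 = 120/2000 = 0.0600 → 6.0 m.u.

6.0 m.u.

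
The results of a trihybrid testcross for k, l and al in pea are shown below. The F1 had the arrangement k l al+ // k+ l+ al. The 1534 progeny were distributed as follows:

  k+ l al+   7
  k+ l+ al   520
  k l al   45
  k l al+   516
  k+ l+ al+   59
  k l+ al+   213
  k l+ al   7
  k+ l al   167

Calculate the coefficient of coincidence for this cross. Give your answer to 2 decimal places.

The two rarest classes, k+ l al+ and k l+ al, are the double crossovers. Comparing them with the parentals, only the k allele has switched, so k is the middle locus and the order is al – k – l.
al–k: (104 + 14)/1534 = 0.0769; k–l: (380 + 14)/1534 = 0.2568.
Expected DCO frequency = 0.0769 × 0.2568 ≈ 0.01975; observed = 14/1534 ≈ 0.00913.
Coefficient of coincidence = 0.00913/0.01975 ≈ 0.46.

0.46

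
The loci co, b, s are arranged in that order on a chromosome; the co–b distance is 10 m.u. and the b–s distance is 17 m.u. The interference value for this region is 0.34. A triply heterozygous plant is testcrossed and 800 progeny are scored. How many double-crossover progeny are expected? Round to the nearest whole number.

Map distances give recombination frequencies of 0.100 and 0.170 for the two intervals.
With interference 0.34 (so coincidence = 0.66), expected double-crossover frequency = 0.100 × 0.170 × 0.66 = 0.01122.
Expected number = 0.01122 × 800 = 8.98 ≈ 9.

9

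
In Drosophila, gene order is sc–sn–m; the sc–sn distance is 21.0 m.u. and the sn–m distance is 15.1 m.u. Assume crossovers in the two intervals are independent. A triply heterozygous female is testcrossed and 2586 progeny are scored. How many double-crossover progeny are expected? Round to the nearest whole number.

Map distances give recombination frequencies of 0.210 and 0.151 for the two intervals.
With no interference, expected double-crossover frequency = 0.210 × 0.151 = 0.03171.
Expected number = 0.03171 × 2586 = 82.00 ≈ 82.

82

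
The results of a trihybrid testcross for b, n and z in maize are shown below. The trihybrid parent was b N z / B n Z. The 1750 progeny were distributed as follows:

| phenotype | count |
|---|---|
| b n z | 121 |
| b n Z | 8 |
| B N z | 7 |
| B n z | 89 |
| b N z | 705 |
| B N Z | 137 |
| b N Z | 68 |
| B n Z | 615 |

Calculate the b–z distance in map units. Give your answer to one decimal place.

The two rarest classes, B N z and b n Z, are the double crossovers. Comparing them with the parentals, only the b allele has switched, so b is the middle locus and the order is z – b – n.
Crossovers in the z–b interval produce the single-crossover classes b N Z and B n z (68 + 89 = 157) plus the double crossovers (15).
RF(z–b) = (157 + 15) / 1750 = 172/1750 = 0.0983 → 9.8 map units.

9.8 map units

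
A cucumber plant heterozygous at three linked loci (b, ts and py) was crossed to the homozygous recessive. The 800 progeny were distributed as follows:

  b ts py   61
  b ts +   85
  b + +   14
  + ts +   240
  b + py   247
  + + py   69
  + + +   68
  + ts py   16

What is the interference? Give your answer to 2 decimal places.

0.18

The two most frequent reciprocal classes, + ts + and b + py, are the parental types, so the F1 was + ts + / b + py.
The two rarest classes, + ts py and b + +, are the double crossovers. Comparing them with the parentals, only the py allele has switched, so py is the middle locus and the order is ts – py – b.
ts–py: (129 + 30)/800 = 0.1988; py–b: (154 + 30)/800 = 0.2300.
Expected DCO frequency = 0.1988 × 0.2300 ≈ 0.04572; observed = 30/800 ≈ 0.03750.
Coefficient of coincidence = 0.03750/0.04572 ≈ 0.82; interference = 1 − 0.82 = 0.18.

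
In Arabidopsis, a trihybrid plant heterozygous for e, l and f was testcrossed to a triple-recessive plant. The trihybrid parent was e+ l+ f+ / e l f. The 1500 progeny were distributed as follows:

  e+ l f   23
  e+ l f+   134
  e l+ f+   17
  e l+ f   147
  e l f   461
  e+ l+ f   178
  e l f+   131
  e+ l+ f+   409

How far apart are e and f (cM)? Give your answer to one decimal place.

The two rarest classes, e l+ f+ and e+ l f, are the double crossovers. Comparing them with the parentals, only the e allele has switched, so e is the middle locus and the order is f – e – l.
Crossovers in the f–e interval produce the single-crossover classes e+ l+ f and e l f+ (178 + 131 = 309) plus the double crossovers (40).
RF(f–e) = (309 + 40) / 1500 = 349/1500 = 0.2327 → 23.3 cM.

23.3 cM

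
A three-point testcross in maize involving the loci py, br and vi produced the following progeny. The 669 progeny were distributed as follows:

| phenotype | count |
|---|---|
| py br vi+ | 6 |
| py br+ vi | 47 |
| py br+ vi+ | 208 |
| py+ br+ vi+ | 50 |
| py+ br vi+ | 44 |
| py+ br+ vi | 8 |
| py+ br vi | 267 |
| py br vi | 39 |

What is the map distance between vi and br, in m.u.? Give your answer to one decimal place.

The two most frequent reciprocal classes, py br+ vi+ and py+ br vi, are the parental types, so the F1 was py br+ vi+ / py+ br vi.
The two rarest classes, py br vi+ and py+ br+ vi, are the double crossovers. Comparing them with the parentals, only the br allele has switched, so br is the middle locus and the order is py – br – vi.
Crossovers in the br–vi interval produce the single-crossover classes py br+ vi and py+ br vi+ (47 + 44 = 91) plus the double crossovers (14).
RF(br–vi) = (91 + 14) / 669 = 105/669 = 0.1570 → 15.7 m.u.

15.7 m.u.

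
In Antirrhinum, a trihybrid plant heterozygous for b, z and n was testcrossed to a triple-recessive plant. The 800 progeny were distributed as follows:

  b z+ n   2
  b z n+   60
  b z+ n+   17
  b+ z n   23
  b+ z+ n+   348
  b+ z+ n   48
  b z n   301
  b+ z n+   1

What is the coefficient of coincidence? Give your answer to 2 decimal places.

The two most frequent reciprocal classes, b z n and b+ z+ n+, are the parental types, so the F1 was b z n / b+ z+ n+.
The two rarest classes, b z+ n and b+ z n+, are the double crossovers. Comparing them with the parentals, only the z allele has switched, so z is the middle locus and the order is b – z – n.
b–z: (40 + 3)/800 = 0.0537; z–n: (108 + 3)/800 = 0.1388.
Expected DCO frequency = 0.0537 × 0.1388 ≈ 0.00745; observed = 3/800 ≈ 0.00375.
Coefficient of coincidence = 0.00375/0.00745 ≈ 0.50.

0.50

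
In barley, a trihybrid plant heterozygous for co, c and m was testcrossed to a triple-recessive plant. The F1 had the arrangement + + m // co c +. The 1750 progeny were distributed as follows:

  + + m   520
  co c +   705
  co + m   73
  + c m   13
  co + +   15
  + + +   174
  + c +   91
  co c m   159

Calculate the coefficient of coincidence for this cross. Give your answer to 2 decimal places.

0.71

The two rarest classes, + c m and co + +, are the double crossovers. Comparing them with the parentals, only the c allele has switched, so c is the middle locus and the order is m – c – co.
m–c: (333 + 28)/1750 = 0.2063; c–co: (164 + 28)/1750 = 0.1097.
Expected DCO frequency = 0.2063 × 0.1097 ≈ 0.02263; observed = 28/1750 ≈ 0.01600.
Coefficient of coincidence = 0.01600/0.02263 ≈ 0.71.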